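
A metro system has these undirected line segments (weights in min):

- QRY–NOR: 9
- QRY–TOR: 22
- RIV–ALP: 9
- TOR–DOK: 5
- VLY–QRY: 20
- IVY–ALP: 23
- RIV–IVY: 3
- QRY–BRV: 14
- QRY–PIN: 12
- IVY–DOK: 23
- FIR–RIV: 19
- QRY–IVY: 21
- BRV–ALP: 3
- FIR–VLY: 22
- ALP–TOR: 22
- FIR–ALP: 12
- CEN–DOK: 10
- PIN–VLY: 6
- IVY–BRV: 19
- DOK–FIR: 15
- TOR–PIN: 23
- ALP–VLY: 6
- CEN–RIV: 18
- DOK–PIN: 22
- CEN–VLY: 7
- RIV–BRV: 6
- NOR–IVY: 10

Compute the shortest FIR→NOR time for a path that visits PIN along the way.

45 min

Shortest FIR→PIN: FIR → ALP → VLY → PIN = 24
Shortest PIN→NOR: PIN → QRY → NOR = 21
Total via PIN: 24 + 21 = 45 min.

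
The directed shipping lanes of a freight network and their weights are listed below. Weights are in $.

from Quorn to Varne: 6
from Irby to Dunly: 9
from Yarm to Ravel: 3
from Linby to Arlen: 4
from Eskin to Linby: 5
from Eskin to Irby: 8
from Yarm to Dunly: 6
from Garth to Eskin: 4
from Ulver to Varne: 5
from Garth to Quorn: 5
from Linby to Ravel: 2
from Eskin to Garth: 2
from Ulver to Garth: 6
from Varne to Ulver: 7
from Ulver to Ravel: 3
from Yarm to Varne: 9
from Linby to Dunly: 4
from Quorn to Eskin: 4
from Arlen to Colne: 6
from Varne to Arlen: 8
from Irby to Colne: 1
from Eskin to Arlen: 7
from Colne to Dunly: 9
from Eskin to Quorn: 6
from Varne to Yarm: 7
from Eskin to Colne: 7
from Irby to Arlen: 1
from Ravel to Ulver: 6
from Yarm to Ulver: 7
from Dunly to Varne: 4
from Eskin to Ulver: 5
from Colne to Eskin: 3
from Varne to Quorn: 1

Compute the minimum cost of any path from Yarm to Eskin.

Compare a few routes:
Yarm–Ulver–Garth–Eskin: 7+6+4 = 17
Yarm–Ulver–Varne–Quorn–Eskin: 7+5+1+4 = 17
Yarm–Varne–Quorn–Eskin: 9+1+4 = 14
Yarm–Dunly–Varne–Quorn–Eskin: 6+4+1+4 = 15
The minimum is $14 via Yarm–Varne–Quorn–Eskin.

$14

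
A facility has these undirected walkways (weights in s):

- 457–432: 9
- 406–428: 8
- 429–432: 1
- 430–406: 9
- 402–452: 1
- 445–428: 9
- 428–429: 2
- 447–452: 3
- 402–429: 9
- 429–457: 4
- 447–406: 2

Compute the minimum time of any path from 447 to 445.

Running Dijkstra from 447:
447: 0
406: 2  (via 447)
452: 3  (via 447)
402: 4  (via 452)
428: 10  (via 406)
430: 11  (via 406)
429: 12  (via 428)
432: 13  (via 429)
457: 16  (via 429)
445: 19  (via 428)
Shortest route: 447 → 406 → 428 → 445 = 19 s.

19 s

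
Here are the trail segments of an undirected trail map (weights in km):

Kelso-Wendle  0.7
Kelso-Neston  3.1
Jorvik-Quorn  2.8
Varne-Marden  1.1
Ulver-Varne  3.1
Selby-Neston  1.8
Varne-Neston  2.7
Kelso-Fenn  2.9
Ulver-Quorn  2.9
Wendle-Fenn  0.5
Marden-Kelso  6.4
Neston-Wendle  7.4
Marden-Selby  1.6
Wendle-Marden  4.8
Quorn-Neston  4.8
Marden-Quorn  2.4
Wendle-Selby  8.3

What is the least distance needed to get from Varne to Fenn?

6.4 km

Settle nodes by increasing distance from Varne:
Varne: 0
Marden: 1.1  (via Varne)
Selby: 2.7  (via Marden)
Neston: 2.7  (via Varne)
Ulver: 3.1  (via Varne)
Quorn: 3.5  (via Marden)
Kelso: 5.8  (via Neston)
Wendle: 5.9  (via Marden)
Jorvik: 6.3  (via Quorn)
Fenn: 6.4  (via Wendle)
Shortest route: Varne → Marden → Wendle → Fenn = 6.4 km.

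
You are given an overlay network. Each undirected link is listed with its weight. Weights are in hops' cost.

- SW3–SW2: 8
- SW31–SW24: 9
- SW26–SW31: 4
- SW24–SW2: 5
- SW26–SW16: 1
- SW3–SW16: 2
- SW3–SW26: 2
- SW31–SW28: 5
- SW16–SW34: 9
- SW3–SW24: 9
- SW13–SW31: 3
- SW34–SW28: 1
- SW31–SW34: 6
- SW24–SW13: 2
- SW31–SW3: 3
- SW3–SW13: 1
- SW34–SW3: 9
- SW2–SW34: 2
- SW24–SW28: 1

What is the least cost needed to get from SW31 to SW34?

Compare a few routes:
SW31 - SW13 - SW24 - SW28 - SW34: 3+2+1+1 = 7
SW31 - SW34: 6 = 6
SW31 - SW3 - SW13 - SW24 - SW28 - SW34: 3+1+2+1+1 = 8
The minimum is 6 hops' cost via SW31 - SW34.

6 hops' cost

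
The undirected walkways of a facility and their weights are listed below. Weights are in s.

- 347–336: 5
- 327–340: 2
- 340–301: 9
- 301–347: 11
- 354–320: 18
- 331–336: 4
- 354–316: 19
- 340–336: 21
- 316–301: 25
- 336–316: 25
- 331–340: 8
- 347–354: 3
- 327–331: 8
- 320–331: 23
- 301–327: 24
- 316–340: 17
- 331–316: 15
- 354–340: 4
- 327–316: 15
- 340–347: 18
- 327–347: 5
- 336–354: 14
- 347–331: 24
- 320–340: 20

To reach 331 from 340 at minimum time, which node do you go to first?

Compare a few routes:
340 → 327 → 347 → 336 → 331: 2+5+5+4 = 16
340 → 331: 8 = 8
340 → 354 → 347 → 336 → 331: 4+3+5+4 = 16
340 → 327 → 331: 2+8 = 10
The minimum is 8 s via 340 → 331.
So from 340 the first move is to 331.

331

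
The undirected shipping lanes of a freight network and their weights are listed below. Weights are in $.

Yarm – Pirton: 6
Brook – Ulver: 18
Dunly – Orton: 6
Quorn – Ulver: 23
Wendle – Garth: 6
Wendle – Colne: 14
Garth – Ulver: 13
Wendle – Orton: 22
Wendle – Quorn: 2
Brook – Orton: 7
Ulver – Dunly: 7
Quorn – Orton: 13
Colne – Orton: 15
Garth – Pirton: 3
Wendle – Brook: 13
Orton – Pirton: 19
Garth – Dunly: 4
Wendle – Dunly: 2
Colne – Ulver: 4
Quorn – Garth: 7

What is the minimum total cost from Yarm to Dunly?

$13

Enumerating some paths:
Yarm - Pirton - Garth - Wendle - Dunly: 6+3+6+2 = 17
Yarm - Pirton - Garth - Ulver - Dunly: 6+3+13+7 = 29
Yarm - Pirton - Garth - Quorn - Wendle - Dunly: 6+3+7+2+2 = 20
Yarm - Pirton - Garth - Dunly: 6+3+4 = 13
The minimum is $13 via Yarm - Pirton - Garth - Dunly.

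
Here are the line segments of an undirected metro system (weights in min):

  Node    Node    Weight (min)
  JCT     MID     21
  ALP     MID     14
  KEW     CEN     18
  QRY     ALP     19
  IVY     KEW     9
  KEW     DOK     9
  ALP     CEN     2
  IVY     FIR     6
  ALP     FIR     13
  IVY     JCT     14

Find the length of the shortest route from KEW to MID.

Candidate routes:
KEW–IVY–JCT–MID: 9+14+21 = 44
KEW–IVY–FIR–ALP–MID: 9+6+13+14 = 42
KEW–CEN–ALP–MID: 18+2+14 = 34
The minimum is 34 min via KEW–CEN–ALP–MID.

34 min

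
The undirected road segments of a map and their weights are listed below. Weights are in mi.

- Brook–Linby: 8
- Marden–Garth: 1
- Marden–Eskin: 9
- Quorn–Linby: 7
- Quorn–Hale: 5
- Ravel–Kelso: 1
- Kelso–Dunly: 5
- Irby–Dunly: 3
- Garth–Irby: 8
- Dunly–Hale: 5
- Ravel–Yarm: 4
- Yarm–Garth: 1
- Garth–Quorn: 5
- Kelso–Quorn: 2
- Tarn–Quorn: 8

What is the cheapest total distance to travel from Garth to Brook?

20 mi

Settle nodes by increasing distance from Garth:
Garth: 0
Yarm: 1  (via Garth)
Marden: 1  (via Garth)
Ravel: 5  (via Yarm)
Quorn: 5  (via Garth)
Kelso: 6  (via Ravel)
Irby: 8  (via Garth)
Hale: 10  (via Quorn)
Eskin: 10  (via Marden)
Dunly: 11  (via Kelso)
Linby: 12  (via Quorn)
Tarn: 13  (via Quorn)
Brook: 20  (via Linby)
Shortest route: Garth → Quorn → Linby → Brook = 20 mi.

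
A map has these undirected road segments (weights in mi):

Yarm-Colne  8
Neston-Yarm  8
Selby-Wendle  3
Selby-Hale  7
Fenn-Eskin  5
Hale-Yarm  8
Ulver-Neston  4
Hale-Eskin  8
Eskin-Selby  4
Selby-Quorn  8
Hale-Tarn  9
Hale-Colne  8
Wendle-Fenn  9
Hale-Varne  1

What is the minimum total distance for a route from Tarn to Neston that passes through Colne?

33 mi

Shortest Tarn→Colne: Tarn → Hale → Colne = 17
Shortest Colne→Neston: Colne → Yarm → Neston = 16
Total via Colne: 17 + 16 = 33 mi.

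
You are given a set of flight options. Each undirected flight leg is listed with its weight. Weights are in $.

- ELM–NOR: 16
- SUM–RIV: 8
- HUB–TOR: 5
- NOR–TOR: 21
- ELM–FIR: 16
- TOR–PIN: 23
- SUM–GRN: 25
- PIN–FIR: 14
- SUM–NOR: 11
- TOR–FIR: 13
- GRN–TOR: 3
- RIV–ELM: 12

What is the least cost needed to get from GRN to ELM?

$32

Shortest distances from GRN:
GRN: 0
TOR: 3  (via GRN)
HUB: 8  (via TOR)
FIR: 16  (via TOR)
NOR: 24  (via TOR)
SUM: 25  (via GRN)
PIN: 26  (via TOR)
ELM: 32  (via FIR)
Shortest route: GRN–TOR–FIR–ELM = $32.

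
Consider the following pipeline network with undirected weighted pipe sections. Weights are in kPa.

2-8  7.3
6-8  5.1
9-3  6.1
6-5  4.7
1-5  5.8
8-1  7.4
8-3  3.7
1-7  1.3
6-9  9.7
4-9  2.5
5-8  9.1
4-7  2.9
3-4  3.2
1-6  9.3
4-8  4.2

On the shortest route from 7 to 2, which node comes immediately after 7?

4

Candidate routes:
7–4–8–2: 2.9+4.2+7.3 = 14.4
7–1–8–2: 1.3+7.4+7.3 = 16
7–4–3–8–2: 2.9+3.2+3.7+7.3 = 17.1
Cheapest is 7–4–8–2 at 14.4 kPa.
So from 7 the first move is to 4.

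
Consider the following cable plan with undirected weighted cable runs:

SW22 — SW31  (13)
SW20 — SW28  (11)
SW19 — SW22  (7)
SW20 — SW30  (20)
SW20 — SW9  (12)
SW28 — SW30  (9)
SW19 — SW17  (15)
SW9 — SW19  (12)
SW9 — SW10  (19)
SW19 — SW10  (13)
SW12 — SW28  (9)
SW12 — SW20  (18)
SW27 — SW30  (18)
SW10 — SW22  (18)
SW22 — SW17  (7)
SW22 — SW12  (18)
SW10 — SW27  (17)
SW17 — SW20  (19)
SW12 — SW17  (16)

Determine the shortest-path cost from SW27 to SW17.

Enumerating some paths:
SW27 → SW10 → SW22 → SW17: 17+18+7 = 42
SW27 → SW10 → SW19 → SW22 → SW17: 17+13+7+7 = 44
SW27 → SW10 → SW19 → SW17: 17+13+15 = 45
The minimum is 42 via SW27 → SW10 → SW22 → SW17.

42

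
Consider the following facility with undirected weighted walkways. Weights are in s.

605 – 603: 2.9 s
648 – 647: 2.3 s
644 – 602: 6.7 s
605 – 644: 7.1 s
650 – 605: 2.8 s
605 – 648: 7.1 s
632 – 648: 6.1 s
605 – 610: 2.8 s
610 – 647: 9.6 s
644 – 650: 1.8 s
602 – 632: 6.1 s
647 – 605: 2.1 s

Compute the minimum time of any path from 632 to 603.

Settle nodes by increasing distance from 632:
632: 0
648: 6.1  (via 632)
602: 6.1  (via 632)
647: 8.4  (via 648)
605: 10.5  (via 647)
644: 12.8  (via 602)
610: 13.3  (via 605)
650: 13.3  (via 605)
603: 13.4  (via 605)
Shortest route: 632–648–647–605–603 = 13.4 s.

13.4 s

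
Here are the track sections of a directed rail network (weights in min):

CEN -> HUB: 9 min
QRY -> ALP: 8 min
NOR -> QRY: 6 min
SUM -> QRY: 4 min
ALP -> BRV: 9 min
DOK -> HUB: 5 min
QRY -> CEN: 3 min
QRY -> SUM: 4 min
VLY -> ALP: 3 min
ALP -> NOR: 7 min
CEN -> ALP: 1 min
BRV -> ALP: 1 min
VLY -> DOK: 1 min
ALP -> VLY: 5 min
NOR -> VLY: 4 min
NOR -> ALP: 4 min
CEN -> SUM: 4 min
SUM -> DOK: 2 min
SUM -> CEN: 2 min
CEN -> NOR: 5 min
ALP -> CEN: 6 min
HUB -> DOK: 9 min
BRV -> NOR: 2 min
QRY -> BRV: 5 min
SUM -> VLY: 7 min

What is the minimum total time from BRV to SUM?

11 min

Candidate routes:
BRV → NOR → QRY → CEN → SUM: 2+6+3+4 = 15
BRV → NOR → ALP → CEN → SUM: 2+4+6+4 = 16
BRV → ALP → CEN → SUM: 1+6+4 = 11
BRV → NOR → QRY → SUM: 2+6+4 = 12
Cheapest is BRV → ALP → CEN → SUM at 11 min.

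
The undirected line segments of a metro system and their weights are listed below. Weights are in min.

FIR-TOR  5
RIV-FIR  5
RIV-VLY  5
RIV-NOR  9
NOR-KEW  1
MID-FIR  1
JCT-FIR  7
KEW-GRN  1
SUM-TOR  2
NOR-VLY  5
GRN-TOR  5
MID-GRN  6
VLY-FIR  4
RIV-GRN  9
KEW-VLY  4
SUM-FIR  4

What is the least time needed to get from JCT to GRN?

14 min

Shortest distances from JCT:
JCT: 0
FIR: 7  (via JCT)
MID: 8  (via FIR)
VLY: 11  (via FIR)
SUM: 11  (via FIR)
RIV: 12  (via FIR)
TOR: 12  (via FIR)
GRN: 14  (via MID)
Shortest route: JCT–FIR–MID–GRN = 14 min.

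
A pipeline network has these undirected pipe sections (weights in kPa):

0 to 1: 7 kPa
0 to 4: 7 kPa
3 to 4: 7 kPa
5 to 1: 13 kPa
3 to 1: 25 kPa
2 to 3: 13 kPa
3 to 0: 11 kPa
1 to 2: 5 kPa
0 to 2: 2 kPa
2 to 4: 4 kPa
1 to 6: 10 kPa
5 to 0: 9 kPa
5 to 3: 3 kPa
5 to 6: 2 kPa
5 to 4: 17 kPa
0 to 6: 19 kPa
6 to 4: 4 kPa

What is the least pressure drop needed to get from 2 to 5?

Settle nodes by increasing distance from 2:
2: 0
0: 2  (via 2)
4: 4  (via 2)
1: 5  (via 2)
6: 8  (via 4)
5: 10  (via 6)
Shortest route: 2–4–6–5 = 10 kPa.

10 kPa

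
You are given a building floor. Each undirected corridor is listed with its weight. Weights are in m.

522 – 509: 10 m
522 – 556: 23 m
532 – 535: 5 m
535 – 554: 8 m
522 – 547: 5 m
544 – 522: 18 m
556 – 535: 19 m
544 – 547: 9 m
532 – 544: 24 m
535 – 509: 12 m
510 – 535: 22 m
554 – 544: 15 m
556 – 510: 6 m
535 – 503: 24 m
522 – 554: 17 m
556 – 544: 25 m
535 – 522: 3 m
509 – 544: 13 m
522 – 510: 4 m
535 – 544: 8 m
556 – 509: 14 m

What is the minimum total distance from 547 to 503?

32 m

Shortest distances from 547:
547: 0
522: 5  (via 547)
535: 8  (via 522)
510: 9  (via 522)
544: 9  (via 547)
532: 13  (via 535)
556: 15  (via 510)
509: 15  (via 522)
554: 16  (via 535)
503: 32  (via 535)
Shortest route: 547–522–535–503 = 32 m.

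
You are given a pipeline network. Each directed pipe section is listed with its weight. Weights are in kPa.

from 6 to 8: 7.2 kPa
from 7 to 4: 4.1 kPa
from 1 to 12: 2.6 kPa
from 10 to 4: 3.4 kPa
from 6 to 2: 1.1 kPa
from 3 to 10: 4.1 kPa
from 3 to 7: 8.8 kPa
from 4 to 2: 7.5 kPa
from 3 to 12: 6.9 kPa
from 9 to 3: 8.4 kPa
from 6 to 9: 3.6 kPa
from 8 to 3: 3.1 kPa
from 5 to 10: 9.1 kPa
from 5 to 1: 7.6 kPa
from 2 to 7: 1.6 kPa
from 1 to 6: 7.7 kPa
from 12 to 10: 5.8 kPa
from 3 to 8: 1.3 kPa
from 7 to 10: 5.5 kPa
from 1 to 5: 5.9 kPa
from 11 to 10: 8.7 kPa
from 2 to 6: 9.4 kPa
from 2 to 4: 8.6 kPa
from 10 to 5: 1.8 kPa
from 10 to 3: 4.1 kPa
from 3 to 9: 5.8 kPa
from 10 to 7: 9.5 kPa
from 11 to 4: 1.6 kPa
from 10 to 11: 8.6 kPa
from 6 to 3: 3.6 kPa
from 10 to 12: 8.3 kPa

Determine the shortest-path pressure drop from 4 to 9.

20.5 kPa

Running Dijkstra from 4:
4: 0
2: 7.5  (via 4)
7: 9.1  (via 2)
10: 14.6  (via 7)
5: 16.4  (via 10)
6: 16.9  (via 2)
3: 18.7  (via 10)
8: 20  (via 3)
9: 20.5  (via 6)
Shortest route: 4 → 2 → 6 → 9 = 20.5 kPa.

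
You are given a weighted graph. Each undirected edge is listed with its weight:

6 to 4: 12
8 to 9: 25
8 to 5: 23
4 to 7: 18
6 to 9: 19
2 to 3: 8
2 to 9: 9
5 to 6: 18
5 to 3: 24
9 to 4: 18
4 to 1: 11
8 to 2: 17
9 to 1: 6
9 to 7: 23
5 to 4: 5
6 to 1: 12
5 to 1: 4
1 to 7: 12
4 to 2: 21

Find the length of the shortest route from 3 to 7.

Enumerating some paths:
3 - 5 - 1 - 7: 24+4+12 = 40
3 - 2 - 9 - 1 - 7: 8+9+6+12 = 35
The minimum is 35 via 3 - 2 - 9 - 1 - 7.

35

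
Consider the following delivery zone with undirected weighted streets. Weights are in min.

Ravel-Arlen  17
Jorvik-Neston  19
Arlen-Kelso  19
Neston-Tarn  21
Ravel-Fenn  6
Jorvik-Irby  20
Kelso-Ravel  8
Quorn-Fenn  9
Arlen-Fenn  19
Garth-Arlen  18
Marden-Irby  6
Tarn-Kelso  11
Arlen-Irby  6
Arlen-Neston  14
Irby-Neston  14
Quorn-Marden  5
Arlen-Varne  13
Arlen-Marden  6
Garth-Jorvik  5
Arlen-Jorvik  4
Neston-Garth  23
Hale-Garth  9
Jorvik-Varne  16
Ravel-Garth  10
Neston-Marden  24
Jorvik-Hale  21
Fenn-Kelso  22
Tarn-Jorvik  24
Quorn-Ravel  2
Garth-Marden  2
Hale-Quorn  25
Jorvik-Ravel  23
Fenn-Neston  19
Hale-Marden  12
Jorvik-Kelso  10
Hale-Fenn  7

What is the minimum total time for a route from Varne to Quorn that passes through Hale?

Shortest Varne→Hale: Varne → Jorvik → Garth → Hale = 30
Best Hale to Quorn: Hale → Fenn → Ravel → Quorn costing 15
Total via Hale: 30 + 15 = 45 min.

45 min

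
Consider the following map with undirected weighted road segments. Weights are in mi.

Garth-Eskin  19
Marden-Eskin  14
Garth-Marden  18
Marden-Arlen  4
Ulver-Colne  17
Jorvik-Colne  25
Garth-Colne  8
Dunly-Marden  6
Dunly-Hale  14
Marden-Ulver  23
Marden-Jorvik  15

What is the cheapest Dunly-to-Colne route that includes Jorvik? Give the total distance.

46 mi

Shortest Dunly→Jorvik: Dunly → Marden → Jorvik = 21
Shortest Jorvik→Colne: Jorvik → Colne = 25
Total via Jorvik: 21 + 25 = 46 mi.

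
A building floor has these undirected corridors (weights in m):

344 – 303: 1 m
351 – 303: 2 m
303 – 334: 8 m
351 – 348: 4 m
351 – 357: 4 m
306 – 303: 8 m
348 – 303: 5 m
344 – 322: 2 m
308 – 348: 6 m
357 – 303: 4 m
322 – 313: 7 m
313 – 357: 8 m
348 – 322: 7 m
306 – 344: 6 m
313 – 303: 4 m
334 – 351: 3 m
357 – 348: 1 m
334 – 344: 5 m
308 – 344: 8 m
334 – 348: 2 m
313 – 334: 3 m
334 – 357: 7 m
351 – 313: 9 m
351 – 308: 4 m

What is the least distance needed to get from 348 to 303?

5 m

Compare a few routes:
348–303: 5 = 5
348–351–303: 4+2 = 6
348–357–351–303: 1+4+2 = 7
348–334–351–303: 2+3+2 = 7
The minimum is 5 m via 348–303.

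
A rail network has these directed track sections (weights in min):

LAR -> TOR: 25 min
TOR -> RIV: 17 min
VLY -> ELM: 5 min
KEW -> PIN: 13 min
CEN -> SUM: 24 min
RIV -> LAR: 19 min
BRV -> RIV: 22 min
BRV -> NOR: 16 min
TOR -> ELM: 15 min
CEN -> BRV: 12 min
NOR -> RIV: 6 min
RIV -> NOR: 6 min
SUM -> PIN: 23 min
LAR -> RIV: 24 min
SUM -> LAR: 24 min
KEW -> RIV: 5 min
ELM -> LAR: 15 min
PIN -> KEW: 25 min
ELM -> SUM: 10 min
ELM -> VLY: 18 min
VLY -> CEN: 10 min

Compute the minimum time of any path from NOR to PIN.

98 min

Enumerating some paths:
NOR - RIV - LAR - TOR - ELM - VLY - CEN - SUM - PIN: 6+19+25+15+18+10+24+23 = 140
NOR - RIV - LAR - TOR - ELM - SUM - PIN: 6+19+25+15+10+23 = 98
The minimum is 98 min via NOR - RIV - LAR - TOR - ELM - SUM - PIN.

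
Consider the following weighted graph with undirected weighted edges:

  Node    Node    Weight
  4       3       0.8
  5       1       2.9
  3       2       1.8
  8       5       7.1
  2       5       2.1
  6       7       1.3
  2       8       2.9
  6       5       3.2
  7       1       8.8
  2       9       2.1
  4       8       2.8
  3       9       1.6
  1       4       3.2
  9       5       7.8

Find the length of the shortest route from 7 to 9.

Shortest distances from 7:
7: 0
6: 1.3  (via 7)
5: 4.5  (via 6)
2: 6.6  (via 5)
1: 7.4  (via 5)
3: 8.4  (via 2)
9: 8.7  (via 2)
Shortest route: 7–6–5–2–9 = 8.7.

8.7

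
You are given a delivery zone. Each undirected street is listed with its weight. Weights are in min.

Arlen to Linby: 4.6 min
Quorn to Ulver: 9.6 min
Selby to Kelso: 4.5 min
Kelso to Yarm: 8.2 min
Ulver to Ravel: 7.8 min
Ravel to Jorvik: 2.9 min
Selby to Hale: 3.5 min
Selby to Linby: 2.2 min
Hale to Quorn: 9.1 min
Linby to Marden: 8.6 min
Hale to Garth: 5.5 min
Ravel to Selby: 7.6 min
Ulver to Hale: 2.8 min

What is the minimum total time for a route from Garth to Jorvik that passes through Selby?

Shortest Garth→Selby: Garth → Hale → Selby = 9
Best Selby to Jorvik: Selby → Ravel → Jorvik costing 10.5
Total via Selby: 9 + 10.5 = 19.5 min.

19.5 min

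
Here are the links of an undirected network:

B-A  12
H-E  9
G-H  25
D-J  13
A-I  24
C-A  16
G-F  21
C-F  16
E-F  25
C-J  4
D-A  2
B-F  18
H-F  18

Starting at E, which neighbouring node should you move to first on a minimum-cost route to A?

F

Candidate routes:
E - H - F - B - A: 9+18+18+12 = 57
E - F - B - A: 25+18+12 = 55
The minimum is 55 via E - F - B - A.
So from E the first move is to F.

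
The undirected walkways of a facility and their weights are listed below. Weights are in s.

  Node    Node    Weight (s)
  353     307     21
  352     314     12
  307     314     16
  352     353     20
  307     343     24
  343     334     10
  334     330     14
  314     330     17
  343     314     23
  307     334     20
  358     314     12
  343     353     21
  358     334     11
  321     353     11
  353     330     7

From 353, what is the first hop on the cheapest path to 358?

Compare a few routes:
353 - 343 - 334 - 358: 21+10+11 = 42
353 - 352 - 314 - 358: 20+12+12 = 44
353 - 330 - 334 - 358: 7+14+11 = 32
353 - 330 - 314 - 358: 7+17+12 = 36
The minimum is 32 s via 353 - 330 - 334 - 358.
So from 353 the first move is to 330.

330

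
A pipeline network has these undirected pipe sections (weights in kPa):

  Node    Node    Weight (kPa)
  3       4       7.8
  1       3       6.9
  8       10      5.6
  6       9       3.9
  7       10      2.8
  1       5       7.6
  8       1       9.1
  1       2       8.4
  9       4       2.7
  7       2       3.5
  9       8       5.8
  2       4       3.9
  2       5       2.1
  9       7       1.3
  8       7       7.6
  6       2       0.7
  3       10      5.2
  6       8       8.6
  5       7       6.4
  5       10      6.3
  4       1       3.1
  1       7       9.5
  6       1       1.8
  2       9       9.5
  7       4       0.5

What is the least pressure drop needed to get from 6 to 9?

3.9 kPa

Running Dijkstra from 6:
6: 0
2: 0.7  (via 6)
1: 1.8  (via 6)
5: 2.8  (via 2)
9: 3.9  (via 6)
Shortest route: 6–9 = 3.9 kPa.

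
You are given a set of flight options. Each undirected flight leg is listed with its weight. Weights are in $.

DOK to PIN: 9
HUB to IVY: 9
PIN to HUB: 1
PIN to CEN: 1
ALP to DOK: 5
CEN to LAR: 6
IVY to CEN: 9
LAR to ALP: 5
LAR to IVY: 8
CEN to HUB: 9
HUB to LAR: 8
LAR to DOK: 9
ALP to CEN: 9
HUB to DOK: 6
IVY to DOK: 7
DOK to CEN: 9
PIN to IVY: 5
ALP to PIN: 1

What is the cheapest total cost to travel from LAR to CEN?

Enumerating some paths:
LAR–HUB–PIN–CEN: 8+1+1 = 10
LAR–ALP–CEN: 5+9 = 14
LAR–CEN: 6 = 6
LAR–ALP–PIN–CEN: 5+1+1 = 7
The minimum is $6 via LAR–CEN.

$6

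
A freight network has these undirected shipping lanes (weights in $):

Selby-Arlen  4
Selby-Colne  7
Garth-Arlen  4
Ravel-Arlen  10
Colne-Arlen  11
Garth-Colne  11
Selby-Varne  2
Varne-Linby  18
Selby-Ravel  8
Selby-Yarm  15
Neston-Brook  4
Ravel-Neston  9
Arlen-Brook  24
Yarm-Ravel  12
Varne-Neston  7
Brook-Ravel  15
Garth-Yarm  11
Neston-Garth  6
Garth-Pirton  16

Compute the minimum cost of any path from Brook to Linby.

Enumerating some paths:
Brook–Neston–Varne–Linby: 4+7+18 = 29
Brook–Neston–Garth–Arlen–Selby–Varne–Linby: 4+6+4+4+2+18 = 38
Brook–Ravel–Selby–Varne–Linby: 15+8+2+18 = 43
Brook–Neston–Ravel–Selby–Varne–Linby: 4+9+8+2+18 = 41
Cheapest is Brook–Neston–Varne–Linby at $29.

$29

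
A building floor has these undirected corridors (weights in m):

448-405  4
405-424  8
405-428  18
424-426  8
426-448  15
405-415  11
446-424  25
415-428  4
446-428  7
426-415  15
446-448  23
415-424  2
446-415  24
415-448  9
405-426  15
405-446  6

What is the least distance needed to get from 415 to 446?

Enumerating some paths:
415 - 428 - 446: 4+7 = 11
415 - 448 - 405 - 446: 9+4+6 = 19
415 - 424 - 405 - 446: 2+8+6 = 16
415 - 405 - 446: 11+6 = 17
Cheapest is 415 - 428 - 446 at 11 m.

11 m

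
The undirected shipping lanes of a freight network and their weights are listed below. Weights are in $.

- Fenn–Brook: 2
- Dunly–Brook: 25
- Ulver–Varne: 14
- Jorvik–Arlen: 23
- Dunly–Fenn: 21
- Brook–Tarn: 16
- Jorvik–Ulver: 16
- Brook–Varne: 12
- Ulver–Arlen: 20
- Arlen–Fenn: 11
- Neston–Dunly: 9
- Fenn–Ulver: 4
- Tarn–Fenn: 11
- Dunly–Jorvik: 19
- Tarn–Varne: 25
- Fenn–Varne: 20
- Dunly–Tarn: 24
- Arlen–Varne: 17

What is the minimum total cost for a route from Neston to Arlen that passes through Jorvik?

Shortest Neston→Jorvik: Neston–Dunly–Jorvik = 28
Best Jorvik to Arlen: Jorvik–Arlen costing 23
Total via Jorvik: 28 + 23 = $51.

$51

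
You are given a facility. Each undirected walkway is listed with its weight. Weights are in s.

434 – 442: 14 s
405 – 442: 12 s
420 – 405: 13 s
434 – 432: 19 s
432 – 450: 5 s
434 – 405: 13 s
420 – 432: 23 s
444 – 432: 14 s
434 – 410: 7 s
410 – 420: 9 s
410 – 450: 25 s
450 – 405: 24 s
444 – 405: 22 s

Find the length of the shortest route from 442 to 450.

Candidate routes:
442 → 405 → 450: 12+24 = 36
442 → 434 → 432 → 450: 14+19+5 = 38
442 → 434 → 410 → 450: 14+7+25 = 46
The minimum is 36 s via 442 → 405 → 450.

36 s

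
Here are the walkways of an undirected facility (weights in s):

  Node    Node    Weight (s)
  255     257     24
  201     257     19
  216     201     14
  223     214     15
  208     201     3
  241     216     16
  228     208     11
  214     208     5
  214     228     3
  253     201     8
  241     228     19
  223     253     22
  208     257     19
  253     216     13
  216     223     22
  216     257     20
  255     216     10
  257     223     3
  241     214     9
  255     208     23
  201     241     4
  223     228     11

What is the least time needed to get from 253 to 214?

16 s

Shortest distances from 253:
253: 0
201: 8  (via 253)
208: 11  (via 201)
241: 12  (via 201)
216: 13  (via 253)
214: 16  (via 208)
Shortest route: 253 → 201 → 208 → 214 = 16 s.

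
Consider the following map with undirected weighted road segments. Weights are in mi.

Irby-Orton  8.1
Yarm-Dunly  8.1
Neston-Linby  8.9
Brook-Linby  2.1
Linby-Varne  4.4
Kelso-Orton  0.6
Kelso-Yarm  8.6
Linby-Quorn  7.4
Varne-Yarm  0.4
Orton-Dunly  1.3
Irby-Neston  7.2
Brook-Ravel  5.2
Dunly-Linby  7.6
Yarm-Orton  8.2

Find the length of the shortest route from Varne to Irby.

16.7 mi

Settle nodes by increasing distance from Varne:
Varne: 0
Yarm: 0.4  (via Varne)
Linby: 4.4  (via Varne)
Brook: 6.5  (via Linby)
Dunly: 8.5  (via Yarm)
Orton: 8.6  (via Yarm)
Kelso: 9  (via Yarm)
Ravel: 11.7  (via Brook)
Quorn: 11.8  (via Linby)
Neston: 13.3  (via Linby)
Irby: 16.7  (via Orton)
Shortest route: Varne → Yarm → Orton → Irby = 16.7 mi.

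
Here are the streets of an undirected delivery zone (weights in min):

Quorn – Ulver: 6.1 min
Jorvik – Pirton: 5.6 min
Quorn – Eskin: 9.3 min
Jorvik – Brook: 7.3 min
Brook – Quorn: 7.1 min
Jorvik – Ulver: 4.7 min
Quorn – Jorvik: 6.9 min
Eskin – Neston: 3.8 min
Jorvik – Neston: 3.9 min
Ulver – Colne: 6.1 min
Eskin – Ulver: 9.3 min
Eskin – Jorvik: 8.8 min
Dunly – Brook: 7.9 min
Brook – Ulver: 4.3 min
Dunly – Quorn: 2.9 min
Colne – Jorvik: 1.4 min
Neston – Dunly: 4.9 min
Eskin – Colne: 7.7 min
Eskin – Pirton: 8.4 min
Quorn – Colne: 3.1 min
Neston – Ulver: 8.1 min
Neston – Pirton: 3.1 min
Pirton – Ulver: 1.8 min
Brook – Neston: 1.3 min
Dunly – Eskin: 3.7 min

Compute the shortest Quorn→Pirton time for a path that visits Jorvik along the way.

10.1 min

Shortest Quorn→Jorvik: Quorn → Colne → Jorvik = 4.5
Shortest Jorvik→Pirton: Jorvik → Pirton = 5.6
Total via Jorvik: 4.5 + 5.6 = 10.1 min.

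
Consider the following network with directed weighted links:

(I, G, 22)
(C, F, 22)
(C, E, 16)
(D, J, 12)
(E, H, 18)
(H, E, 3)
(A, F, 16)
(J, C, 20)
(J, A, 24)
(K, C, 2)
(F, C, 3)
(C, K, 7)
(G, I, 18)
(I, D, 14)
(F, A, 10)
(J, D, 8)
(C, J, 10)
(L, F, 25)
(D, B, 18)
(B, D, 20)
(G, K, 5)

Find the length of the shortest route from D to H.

Enumerating some paths:
D → J → A → F → C → E → H: 12+24+16+3+16+18 = 89
D → J → C → E → H: 12+20+16+18 = 66
The minimum is 66 via D → J → C → E → H.

66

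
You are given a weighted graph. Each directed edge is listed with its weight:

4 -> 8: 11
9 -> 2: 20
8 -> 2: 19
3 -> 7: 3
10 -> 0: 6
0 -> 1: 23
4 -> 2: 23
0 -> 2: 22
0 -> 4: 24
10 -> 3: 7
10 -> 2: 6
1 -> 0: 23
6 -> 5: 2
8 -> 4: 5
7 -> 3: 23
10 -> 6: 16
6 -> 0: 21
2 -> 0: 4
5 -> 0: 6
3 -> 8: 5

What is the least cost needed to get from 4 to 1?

50

Compare a few routes:
4 → 2 → 0 → 1: 23+4+23 = 50
4 → 8 → 2 → 0 → 1: 11+19+4+23 = 57
Cheapest is 4 → 2 → 0 → 1 at 50.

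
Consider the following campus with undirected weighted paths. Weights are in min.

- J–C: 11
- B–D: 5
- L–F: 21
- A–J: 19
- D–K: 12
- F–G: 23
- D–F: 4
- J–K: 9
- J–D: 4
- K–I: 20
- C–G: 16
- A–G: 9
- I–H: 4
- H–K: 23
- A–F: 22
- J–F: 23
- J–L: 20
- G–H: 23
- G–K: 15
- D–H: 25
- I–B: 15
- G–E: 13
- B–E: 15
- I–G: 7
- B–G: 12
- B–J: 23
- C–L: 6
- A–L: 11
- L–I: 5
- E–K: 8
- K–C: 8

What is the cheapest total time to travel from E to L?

Shortest distances from E:
E: 0
K: 8  (via E)
G: 13  (via E)
B: 15  (via E)
C: 16  (via K)
J: 17  (via K)
D: 20  (via K)
I: 20  (via G)
A: 22  (via G)
L: 22  (via C)
Shortest route: E → K → C → L = 22 min.

22 min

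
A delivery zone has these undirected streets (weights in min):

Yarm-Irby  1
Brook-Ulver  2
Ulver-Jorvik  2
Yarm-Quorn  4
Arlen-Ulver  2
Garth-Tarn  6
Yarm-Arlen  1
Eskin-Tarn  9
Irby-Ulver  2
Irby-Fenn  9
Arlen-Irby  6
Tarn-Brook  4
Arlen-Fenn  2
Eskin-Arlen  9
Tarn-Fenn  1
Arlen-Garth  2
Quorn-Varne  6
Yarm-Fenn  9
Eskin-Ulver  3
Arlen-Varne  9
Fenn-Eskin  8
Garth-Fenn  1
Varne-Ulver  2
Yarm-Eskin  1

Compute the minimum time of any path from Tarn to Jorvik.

7 min

Running Dijkstra from Tarn:
Tarn: 0
Fenn: 1  (via Tarn)
Garth: 2  (via Fenn)
Arlen: 3  (via Fenn)
Yarm: 4  (via Arlen)
Brook: 4  (via Tarn)
Eskin: 5  (via Yarm)
Ulver: 5  (via Arlen)
Irby: 5  (via Yarm)
Varne: 7  (via Ulver)
Jorvik: 7  (via Ulver)
Shortest route: Tarn–Fenn–Arlen–Ulver–Jorvik = 7 min.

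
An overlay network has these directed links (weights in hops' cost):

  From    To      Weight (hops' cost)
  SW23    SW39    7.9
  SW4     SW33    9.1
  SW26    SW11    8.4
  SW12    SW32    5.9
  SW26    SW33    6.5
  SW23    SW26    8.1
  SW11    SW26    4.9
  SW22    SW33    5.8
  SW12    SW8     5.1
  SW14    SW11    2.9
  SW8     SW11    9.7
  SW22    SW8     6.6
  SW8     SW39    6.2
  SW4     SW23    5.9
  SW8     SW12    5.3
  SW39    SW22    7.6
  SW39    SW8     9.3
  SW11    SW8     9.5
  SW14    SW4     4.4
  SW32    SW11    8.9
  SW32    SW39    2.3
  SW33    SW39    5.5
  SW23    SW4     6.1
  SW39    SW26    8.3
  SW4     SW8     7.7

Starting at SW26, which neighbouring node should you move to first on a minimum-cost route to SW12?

Enumerating some paths:
SW26 → SW11 → SW8 → SW12: 8.4+9.5+5.3 = 23.2
SW26 → SW33 → SW39 → SW8 → SW12: 6.5+5.5+9.3+5.3 = 26.6
SW26 → SW33 → SW39 → SW22 → SW8 → SW12: 6.5+5.5+7.6+6.6+5.3 = 31.5
Cheapest is SW26 → SW11 → SW8 → SW12 at 23.2 hops' cost.
So from SW26 the first move is to SW11.

SW11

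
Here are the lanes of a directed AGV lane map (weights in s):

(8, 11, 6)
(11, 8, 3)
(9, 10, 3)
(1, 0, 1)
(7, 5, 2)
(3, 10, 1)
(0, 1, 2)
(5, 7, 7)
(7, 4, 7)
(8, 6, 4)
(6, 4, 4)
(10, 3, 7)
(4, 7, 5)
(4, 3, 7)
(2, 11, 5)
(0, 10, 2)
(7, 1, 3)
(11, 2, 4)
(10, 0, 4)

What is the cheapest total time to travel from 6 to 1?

Enumerating some paths:
6 → 4 → 7 → 1: 4+5+3 = 12
6 → 4 → 3 → 10 → 0 → 1: 4+7+1+4+2 = 18
The minimum is 12 s via 6 → 4 → 7 → 1.

12 s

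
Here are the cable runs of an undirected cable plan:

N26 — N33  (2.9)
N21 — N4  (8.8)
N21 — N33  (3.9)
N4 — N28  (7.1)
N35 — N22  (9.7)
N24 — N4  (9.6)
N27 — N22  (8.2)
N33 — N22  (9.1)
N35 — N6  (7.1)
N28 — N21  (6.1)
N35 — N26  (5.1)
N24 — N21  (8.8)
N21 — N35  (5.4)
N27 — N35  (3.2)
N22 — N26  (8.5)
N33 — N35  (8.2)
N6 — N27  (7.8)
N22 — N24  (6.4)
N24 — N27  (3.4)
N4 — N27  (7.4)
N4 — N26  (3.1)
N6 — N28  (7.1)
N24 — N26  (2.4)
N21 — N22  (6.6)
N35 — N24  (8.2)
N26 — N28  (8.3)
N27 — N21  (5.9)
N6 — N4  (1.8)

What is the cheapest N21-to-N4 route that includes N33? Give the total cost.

9.9

Best N21 to N33: N21–N33 costing 3.9
Shortest N33→N4: N33–N26–N4 = 6
Total via N33: 3.9 + 6 = 9.9.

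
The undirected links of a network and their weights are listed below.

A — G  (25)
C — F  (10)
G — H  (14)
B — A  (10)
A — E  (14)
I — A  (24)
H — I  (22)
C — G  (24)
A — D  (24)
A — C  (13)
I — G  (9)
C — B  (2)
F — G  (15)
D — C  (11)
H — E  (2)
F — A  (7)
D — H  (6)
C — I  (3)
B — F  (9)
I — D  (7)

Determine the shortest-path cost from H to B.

18

Candidate routes:
H → D → I → C → B: 6+7+3+2 = 18
H → I → C → B: 22+3+2 = 27
H → E → A → B: 2+14+10 = 26
H → D → C → B: 6+11+2 = 19
Cheapest is H → D → I → C → B at 18.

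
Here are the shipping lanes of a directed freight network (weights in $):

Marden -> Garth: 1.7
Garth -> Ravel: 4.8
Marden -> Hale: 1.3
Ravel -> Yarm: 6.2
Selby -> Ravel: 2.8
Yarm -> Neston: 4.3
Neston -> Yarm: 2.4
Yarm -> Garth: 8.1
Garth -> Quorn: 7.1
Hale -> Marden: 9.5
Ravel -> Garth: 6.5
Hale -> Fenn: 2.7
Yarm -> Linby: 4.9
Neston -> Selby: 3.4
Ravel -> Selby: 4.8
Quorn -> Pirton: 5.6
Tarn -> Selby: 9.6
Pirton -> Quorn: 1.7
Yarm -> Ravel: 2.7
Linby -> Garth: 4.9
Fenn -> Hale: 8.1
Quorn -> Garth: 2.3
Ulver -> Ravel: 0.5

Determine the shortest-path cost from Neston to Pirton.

Settle nodes by increasing distance from Neston:
Neston: 0
Yarm: 2.4  (via Neston)
Selby: 3.4  (via Neston)
Ravel: 5.1  (via Yarm)
Linby: 7.3  (via Yarm)
Garth: 10.5  (via Yarm)
Quorn: 17.6  (via Garth)
Pirton: 23.2  (via Quorn)
Shortest route: Neston → Yarm → Garth → Quorn → Pirton = $23.2.

$23.2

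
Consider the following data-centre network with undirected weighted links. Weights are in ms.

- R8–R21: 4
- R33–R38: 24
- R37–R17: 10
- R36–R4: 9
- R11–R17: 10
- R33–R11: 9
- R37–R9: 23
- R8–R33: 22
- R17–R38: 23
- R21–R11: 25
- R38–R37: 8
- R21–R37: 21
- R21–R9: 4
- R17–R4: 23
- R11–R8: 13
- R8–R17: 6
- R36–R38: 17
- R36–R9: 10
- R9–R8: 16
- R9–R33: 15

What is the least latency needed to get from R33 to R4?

34 ms

Running Dijkstra from R33:
R33: 0
R11: 9  (via R33)
R9: 15  (via R33)
R21: 19  (via R9)
R17: 19  (via R11)
R8: 22  (via R33)
R38: 24  (via R33)
R36: 25  (via R9)
R37: 29  (via R17)
R4: 34  (via R36)
Shortest route: R33 → R9 → R36 → R4 = 34 ms.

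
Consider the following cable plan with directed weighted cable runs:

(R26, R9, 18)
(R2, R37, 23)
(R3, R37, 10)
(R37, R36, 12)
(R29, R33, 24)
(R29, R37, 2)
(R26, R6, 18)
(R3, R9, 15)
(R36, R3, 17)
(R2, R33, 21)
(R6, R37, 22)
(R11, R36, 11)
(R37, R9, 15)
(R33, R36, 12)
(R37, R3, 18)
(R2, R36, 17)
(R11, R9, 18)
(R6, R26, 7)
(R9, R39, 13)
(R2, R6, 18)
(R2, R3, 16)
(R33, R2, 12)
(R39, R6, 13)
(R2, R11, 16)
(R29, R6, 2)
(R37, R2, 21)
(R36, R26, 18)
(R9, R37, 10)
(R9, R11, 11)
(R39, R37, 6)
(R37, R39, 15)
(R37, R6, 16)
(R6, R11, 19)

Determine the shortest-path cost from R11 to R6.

Running Dijkstra from R11:
R11: 0
R36: 11  (via R11)
R9: 18  (via R11)
R3: 28  (via R36)
R37: 28  (via R9)
R26: 29  (via R36)
R39: 31  (via R9)
R6: 44  (via R37)
Shortest route: R11 → R9 → R37 → R6 = 44.

44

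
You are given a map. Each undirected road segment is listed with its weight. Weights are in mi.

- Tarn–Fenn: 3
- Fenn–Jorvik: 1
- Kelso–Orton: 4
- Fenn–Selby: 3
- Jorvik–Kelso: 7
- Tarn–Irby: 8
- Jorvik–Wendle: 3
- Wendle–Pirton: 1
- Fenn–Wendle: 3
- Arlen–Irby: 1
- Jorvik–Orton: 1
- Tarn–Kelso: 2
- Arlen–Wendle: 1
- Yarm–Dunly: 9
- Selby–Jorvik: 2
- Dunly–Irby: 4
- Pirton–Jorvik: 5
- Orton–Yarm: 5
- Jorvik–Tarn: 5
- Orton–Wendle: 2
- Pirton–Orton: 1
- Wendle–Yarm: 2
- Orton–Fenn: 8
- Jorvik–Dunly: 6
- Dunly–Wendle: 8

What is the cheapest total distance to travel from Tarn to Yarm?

Running Dijkstra from Tarn:
Tarn: 0
Kelso: 2  (via Tarn)
Fenn: 3  (via Tarn)
Jorvik: 4  (via Fenn)
Orton: 5  (via Jorvik)
Selby: 6  (via Fenn)
Pirton: 6  (via Orton)
Wendle: 6  (via Fenn)
Arlen: 7  (via Wendle)
Yarm: 8  (via Wendle)
Shortest route: Tarn–Fenn–Wendle–Yarm = 8 mi.

8 mi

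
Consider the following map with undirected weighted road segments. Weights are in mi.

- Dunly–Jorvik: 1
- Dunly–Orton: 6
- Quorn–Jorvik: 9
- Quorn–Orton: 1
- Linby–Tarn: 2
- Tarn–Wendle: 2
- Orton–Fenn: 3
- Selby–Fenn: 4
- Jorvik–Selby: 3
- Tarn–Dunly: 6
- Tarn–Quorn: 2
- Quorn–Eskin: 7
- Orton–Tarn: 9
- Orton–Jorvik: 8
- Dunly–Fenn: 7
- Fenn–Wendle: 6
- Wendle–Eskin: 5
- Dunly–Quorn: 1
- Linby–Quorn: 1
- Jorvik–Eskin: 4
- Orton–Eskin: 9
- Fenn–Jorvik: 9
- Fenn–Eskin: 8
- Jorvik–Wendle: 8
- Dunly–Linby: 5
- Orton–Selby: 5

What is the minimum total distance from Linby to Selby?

Enumerating some paths:
Linby - Quorn - Orton - Selby: 1+1+5 = 7
Linby - Tarn - Quorn - Dunly - Jorvik - Selby: 2+2+1+1+3 = 9
Linby - Dunly - Jorvik - Selby: 5+1+3 = 9
Linby - Quorn - Dunly - Jorvik - Selby: 1+1+1+3 = 6
Cheapest is Linby - Quorn - Dunly - Jorvik - Selby at 6 mi.

6 mi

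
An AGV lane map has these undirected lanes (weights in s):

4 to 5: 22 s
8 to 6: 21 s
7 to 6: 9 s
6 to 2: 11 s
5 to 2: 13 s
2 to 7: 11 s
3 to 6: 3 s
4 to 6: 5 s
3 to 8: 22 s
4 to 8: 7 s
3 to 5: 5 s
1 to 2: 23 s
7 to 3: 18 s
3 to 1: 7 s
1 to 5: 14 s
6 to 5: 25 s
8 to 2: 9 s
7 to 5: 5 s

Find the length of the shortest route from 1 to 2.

Enumerating some paths:
1 → 3 → 5 → 2: 7+5+13 = 25
1 → 2: 23 = 23
1 → 3 → 6 → 2: 7+3+11 = 21
1 → 5 → 2: 14+13 = 27
The minimum is 21 s via 1 → 3 → 6 → 2.

21 s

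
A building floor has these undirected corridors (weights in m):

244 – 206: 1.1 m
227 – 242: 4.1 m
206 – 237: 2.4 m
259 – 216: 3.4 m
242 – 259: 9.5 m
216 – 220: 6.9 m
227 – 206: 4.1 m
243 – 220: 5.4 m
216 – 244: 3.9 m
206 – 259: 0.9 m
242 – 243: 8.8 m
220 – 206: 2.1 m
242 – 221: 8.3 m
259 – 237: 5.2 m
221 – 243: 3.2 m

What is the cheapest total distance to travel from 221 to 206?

Enumerating some paths:
221 → 243 → 220 → 206: 3.2+5.4+2.1 = 10.7
221 → 242 → 227 → 206: 8.3+4.1+4.1 = 16.5
The minimum is 10.7 m via 221 → 243 → 220 → 206.

10.7 m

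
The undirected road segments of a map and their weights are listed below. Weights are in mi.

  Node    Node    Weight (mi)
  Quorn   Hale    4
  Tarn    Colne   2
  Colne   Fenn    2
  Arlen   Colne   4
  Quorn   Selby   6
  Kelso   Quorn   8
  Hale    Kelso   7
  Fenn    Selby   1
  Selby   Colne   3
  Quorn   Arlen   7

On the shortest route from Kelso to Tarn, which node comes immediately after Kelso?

Quorn

Candidate routes:
Kelso–Hale–Quorn–Selby–Colne–Tarn: 7+4+6+3+2 = 22
Kelso–Quorn–Selby–Colne–Tarn: 8+6+3+2 = 19
Kelso–Hale–Quorn–Selby–Fenn–Colne–Tarn: 7+4+6+1+2+2 = 22
Kelso–Quorn–Arlen–Colne–Tarn: 8+7+4+2 = 21
Cheapest is Kelso–Quorn–Selby–Colne–Tarn at 19 mi.
So from Kelso the first move is to Quorn.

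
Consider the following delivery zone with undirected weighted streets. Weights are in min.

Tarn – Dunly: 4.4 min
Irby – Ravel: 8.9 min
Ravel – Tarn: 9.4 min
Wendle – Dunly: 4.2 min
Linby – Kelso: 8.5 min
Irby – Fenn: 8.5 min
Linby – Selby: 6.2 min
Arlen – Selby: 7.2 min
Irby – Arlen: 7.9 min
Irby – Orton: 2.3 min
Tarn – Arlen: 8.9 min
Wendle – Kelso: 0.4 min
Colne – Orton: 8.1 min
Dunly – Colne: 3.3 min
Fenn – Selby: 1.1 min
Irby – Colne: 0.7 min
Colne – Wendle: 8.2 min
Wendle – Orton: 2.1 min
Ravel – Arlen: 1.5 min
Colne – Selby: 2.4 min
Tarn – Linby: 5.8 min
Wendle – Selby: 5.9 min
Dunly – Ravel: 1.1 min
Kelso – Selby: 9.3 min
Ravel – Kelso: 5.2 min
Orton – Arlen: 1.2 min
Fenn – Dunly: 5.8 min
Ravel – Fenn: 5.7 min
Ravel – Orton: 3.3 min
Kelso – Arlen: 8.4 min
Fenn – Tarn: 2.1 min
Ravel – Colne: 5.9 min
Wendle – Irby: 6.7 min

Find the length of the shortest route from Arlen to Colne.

Enumerating some paths:
Arlen - Orton - Irby - Colne: 1.2+2.3+0.7 = 4.2
Arlen - Ravel - Colne: 1.5+5.9 = 7.4
Arlen - Ravel - Dunly - Colne: 1.5+1.1+3.3 = 5.9
The minimum is 4.2 min via Arlen - Orton - Irby - Colne.

4.2 min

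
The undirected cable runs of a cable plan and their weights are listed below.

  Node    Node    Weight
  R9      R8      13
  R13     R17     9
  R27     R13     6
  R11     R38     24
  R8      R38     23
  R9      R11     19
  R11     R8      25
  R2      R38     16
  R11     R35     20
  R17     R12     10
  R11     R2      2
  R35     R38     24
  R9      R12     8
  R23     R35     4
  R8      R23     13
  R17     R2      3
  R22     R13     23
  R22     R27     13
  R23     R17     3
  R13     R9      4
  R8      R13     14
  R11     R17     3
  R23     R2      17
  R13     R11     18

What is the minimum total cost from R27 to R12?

18

Running Dijkstra from R27:
R27: 0
R13: 6  (via R27)
R9: 10  (via R13)
R22: 13  (via R27)
R17: 15  (via R13)
R2: 18  (via R17)
R23: 18  (via R17)
R11: 18  (via R17)
R12: 18  (via R9)
Shortest route: R27–R13–R9–R12 = 18.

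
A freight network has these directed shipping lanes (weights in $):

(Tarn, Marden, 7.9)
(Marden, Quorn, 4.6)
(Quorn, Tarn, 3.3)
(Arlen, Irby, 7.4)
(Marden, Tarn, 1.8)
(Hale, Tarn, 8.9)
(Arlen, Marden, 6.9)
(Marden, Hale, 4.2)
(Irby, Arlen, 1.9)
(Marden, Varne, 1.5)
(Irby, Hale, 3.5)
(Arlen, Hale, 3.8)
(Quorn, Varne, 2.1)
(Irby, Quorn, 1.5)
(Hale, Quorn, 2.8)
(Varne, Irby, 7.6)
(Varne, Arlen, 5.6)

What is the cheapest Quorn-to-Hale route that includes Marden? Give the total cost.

Shortest Quorn→Marden: Quorn → Tarn → Marden = 11.2
Shortest Marden→Hale: Marden → Hale = 4.2
Total via Marden: 11.2 + 4.2 = $15.4.

$15.4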